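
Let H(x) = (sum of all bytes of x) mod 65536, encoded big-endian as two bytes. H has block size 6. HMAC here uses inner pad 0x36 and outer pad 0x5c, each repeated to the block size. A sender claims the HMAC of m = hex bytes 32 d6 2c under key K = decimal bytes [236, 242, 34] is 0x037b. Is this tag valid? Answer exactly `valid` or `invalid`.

Key decimal bytes [236, 242, 34] = ec f2 22 is 3 bytes ≤ B = 6; zero-pad to 6 bytes: K' = ec f2 22 00 00 00.
K' ⊕ ipad = da c4 14 36 36 36; K' ⊕ opad = b0 ae 7e 5c 5c 5c.
Inner hash: sum = 218+196+20+54+54+54+50+214+44 = 904 → 03 88.
Outer hash (recomputed tag): sum = 176+174+126+92+92+92+3+136 = 891 → 03 7b.
Recomputed tag = 037b; claimed = 037b → match.

valid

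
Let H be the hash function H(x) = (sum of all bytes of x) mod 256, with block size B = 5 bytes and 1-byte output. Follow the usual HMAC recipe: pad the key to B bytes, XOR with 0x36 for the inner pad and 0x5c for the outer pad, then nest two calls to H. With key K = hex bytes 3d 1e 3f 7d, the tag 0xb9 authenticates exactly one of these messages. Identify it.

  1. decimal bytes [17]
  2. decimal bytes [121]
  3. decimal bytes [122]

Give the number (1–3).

Key hex bytes 3d 1e 3f 7d is 4 bytes ≤ B = 5; zero-pad to 5 bytes: K' = 3d 1e 3f 7d 00.
K' ⊕ ipad = 0b 28 09 4b 36; K' ⊕ opad = 61 42 63 21 5c.
m1: inner = H(0b 28 09 4b 36 11) = ce; tag = H(61 42 63 21 5c ce) = 51
m2: inner = H(0b 28 09 4b 36 79) = 36; tag = H(61 42 63 21 5c 36) = b9 ← matches
m3: inner = H(0b 28 09 4b 36 7a) = 37; tag = H(61 42 63 21 5c 37) = ba

2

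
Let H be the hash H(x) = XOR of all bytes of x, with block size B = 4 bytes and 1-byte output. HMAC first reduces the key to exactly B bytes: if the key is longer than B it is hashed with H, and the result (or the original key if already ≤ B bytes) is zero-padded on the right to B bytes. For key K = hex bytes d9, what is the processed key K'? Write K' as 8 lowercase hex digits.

d9000000

Key hex bytes d9 is 1 byte ≤ B = 4; zero-pad to 4 bytes: K' = d9 00 00 00.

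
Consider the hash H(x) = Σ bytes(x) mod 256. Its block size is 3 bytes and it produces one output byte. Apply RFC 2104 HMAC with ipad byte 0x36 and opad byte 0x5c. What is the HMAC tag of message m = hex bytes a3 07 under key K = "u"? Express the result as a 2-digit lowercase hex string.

Key "u" = 75 is 1 byte ≤ B = 3; zero-pad to 3 bytes: K' = 75 00 00.
K' ⊕ ipad = 43 36 36.  K' ⊕ opad = 29 5c 5c.
Inner input = (K'⊕ipad) ∥ m = 43 36 36 ∥ a3 07.
Inner hash: sum = 67+54+54+163+7 = 345; mod 256 = 89 → 59.
Outer input = (K'⊕opad) ∥ inner = 29 5c 5c ∥ 59.
Outer hash (tag): sum = 41+92+92+89 = 314; mod 256 = 58 → 3a.

3a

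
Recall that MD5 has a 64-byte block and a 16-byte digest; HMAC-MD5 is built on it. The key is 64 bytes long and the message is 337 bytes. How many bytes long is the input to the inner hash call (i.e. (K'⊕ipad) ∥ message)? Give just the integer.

401

Key is 64 ≤ 64 bytes, zero-padded: |K'| = 64.
Inner input = (K'⊕ipad) ∥ m → 64 + 337 = 401 bytes.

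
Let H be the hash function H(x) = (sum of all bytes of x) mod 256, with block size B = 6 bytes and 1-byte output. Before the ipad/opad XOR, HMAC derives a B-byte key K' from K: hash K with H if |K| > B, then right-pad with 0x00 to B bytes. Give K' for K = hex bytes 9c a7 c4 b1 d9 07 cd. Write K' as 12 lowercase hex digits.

650000000000

|K| = 7 > B = 6, so first hash the key.
H(K): sum = 156+167+196+177+217+7+205 = 1125; mod 256 = 101 → 65.
Zero-pad H(K) = 65 to 6 bytes: K' = 65 00 00 00 00 00.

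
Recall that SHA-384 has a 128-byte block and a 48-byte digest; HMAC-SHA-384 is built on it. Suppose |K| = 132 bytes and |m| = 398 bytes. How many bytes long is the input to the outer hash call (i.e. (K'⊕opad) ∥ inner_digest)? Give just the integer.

176

Key is 132 > 128 bytes, so it is hashed to 48 bytes then zero-padded to 128: |K'| = 128.
Outer input = (K'⊕opad) ∥ H(inner) → 128 + 48 = 176 bytes.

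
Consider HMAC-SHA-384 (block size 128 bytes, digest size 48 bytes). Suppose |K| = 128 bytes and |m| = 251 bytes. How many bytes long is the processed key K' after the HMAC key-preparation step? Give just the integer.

128

Key is 128 ≤ 128 bytes, zero-padded: |K'| = 128.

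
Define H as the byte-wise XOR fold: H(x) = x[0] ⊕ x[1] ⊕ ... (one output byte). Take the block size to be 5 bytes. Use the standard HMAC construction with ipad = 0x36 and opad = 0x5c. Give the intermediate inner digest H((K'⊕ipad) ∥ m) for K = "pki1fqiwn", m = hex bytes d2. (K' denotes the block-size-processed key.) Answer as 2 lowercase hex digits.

Key "pki1fqiwn" = 70 6b 69 31 66 71 69 77 6e is 9 bytes > B = 5, so hash it first: H(key) = 24, then zero-pad to 5 bytes: K' = 24 00 00 00 00.
K' ⊕ ipad = 12 36 36 36 36.
Inner input = 12 36 36 36 36 ∥ d2.
Inner hash: XOR 12⊕36⊕36⊕36⊕36⊕d2 = c0.

c0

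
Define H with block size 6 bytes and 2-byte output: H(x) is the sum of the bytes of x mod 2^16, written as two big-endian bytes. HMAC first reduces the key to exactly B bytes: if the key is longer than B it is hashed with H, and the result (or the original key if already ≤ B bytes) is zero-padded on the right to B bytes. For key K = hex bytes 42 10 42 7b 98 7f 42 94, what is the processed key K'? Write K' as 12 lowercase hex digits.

|K| = 8 > B = 6, so first hash the key.
H(K): sum = 66+16+66+123+152+127+66+148 = 764 → 02 fc.
Zero-pad H(K) = 02 fc to 6 bytes: K' = 02 fc 00 00 00 00.

02fc00000000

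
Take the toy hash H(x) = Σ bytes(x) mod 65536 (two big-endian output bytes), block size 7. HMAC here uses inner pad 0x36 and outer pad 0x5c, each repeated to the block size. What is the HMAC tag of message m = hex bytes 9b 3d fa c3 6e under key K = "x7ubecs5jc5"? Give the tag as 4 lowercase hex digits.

Key "x7ubecs5jc5" = 78 37 75 62 65 63 73 35 6a 63 35 is 11 bytes > B = 7, so hash it first: H(key) = 03 f8, then zero-pad to 7 bytes: K' = 03 f8 00 00 00 00 00.
K' ⊕ ipad = 35 ce 36 36 36 36 36.  K' ⊕ opad = 5f a4 5c 5c 5c 5c 5c.
Inner input = (K'⊕ipad) ∥ m = 35 ce 36 36 36 36 36 ∥ 9b 3d fa c3 6e.
Inner hash: sum = 53+206+54+54+54+54+54+155+61+250+195+110 = 1300 → 05 14.
Outer input = (K'⊕opad) ∥ inner = 5f a4 5c 5c 5c 5c 5c ∥ 05 14.
Outer hash (tag): sum = 95+164+92+92+92+92+92+5+20 = 744 → 02 e8.

02e8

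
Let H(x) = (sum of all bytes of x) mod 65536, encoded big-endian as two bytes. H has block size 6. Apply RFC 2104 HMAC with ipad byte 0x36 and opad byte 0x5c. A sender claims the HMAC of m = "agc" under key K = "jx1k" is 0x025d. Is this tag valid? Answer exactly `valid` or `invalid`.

valid

Key "jx1k" = 6a 78 31 6b is 4 bytes ≤ B = 6; zero-pad to 6 bytes: K' = 6a 78 31 6b 00 00.
K' ⊕ ipad = 5c 4e 07 5d 36 36; K' ⊕ opad = 36 24 6d 37 5c 5c.
Inner hash: sum = 92+78+7+93+54+54+97+103+99 = 677 → 02 a5.
Outer hash (recomputed tag): sum = 54+36+109+55+92+92+2+165 = 605 → 02 5d.
Recomputed tag = 025d; claimed = 025d → match.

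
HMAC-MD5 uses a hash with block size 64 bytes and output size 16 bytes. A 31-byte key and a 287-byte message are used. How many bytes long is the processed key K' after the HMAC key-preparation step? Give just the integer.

64

Key is 31 ≤ 64 bytes, zero-padded: |K'| = 64.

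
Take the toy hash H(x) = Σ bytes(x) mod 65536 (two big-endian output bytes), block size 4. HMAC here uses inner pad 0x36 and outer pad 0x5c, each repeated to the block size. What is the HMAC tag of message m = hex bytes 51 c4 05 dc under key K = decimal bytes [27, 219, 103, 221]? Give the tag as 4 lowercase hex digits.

01da

Key decimal bytes [27, 219, 103, 221] = 1b db 67 dd is exactly B = 4 bytes: K' = 1b db 67 dd.
K' ⊕ ipad = 2d ed 51 eb.  K' ⊕ opad = 47 87 3b 81.
Inner input = (K'⊕ipad) ∥ m = 2d ed 51 eb ∥ 51 c4 05 dc.
Inner hash: sum = 45+237+81+235+81+196+5+220 = 1100 → 04 4c.
Outer input = (K'⊕opad) ∥ inner = 47 87 3b 81 ∥ 04 4c.
Outer hash (tag): sum = 71+135+59+129+4+76 = 474 → 01 da.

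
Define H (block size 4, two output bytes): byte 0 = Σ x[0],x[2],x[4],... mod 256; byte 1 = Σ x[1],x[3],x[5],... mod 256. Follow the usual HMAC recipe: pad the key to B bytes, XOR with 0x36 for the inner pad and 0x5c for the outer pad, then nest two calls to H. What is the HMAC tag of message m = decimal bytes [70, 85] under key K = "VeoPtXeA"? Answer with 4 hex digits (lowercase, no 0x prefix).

4271

Key "VeoPtXeA" = 56 65 6f 50 74 58 65 41 is 8 bytes > B = 4, so hash it first: H(key) = 9e 4e, then zero-pad to 4 bytes: K' = 9e 4e 00 00.
K' ⊕ ipad = a8 78 36 36.  K' ⊕ opad = c2 12 5c 5c.
Inner input = (K'⊕ipad) ∥ m = a8 78 36 36 ∥ 46 55.
Inner hash: even-index sum = 292 mod 256 = 36; odd-index sum = 259 mod 256 = 3 → 24 03.
Outer input = (K'⊕opad) ∥ inner = c2 12 5c 5c ∥ 24 03.
Outer hash (tag): even-index sum = 322 mod 256 = 66; odd-index sum = 113 mod 256 = 113 → 42 71.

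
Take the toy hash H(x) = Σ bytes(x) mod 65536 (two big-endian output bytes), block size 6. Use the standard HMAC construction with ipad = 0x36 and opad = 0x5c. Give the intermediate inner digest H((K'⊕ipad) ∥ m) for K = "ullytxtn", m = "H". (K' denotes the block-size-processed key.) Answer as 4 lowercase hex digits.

01f7

Key "ullytxtn" = 75 6c 6c 79 74 78 74 6e is 8 bytes > B = 6, so hash it first: H(key) = 03 94, then zero-pad to 6 bytes: K' = 03 94 00 00 00 00.
K' ⊕ ipad = 35 a2 36 36 36 36.
Inner input = 35 a2 36 36 36 36 ∥ 48.
Inner hash: sum = 53+162+54+54+54+54+72 = 503 → 01 f7.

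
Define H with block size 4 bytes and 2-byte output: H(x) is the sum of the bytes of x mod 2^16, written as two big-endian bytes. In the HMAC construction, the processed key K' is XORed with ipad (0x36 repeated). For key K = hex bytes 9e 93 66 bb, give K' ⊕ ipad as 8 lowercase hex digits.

a8a5508d

Key hex bytes 9e 93 66 bb is exactly B = 4 bytes: K' = 9e 93 66 bb.
XOR each byte with 0x36: 9e⊕36=a8, 93⊕36=a5, 66⊕36=50, bb⊕36=8d.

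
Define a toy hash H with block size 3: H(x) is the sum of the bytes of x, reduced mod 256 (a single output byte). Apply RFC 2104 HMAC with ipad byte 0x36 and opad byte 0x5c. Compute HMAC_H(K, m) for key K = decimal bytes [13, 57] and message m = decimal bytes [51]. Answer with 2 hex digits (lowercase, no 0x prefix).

c5

Key decimal bytes [13, 57] = 0d 39 is 2 bytes ≤ B = 3; zero-pad to 3 bytes: K' = 0d 39 00.
K' ⊕ ipad = 3b 0f 36.  K' ⊕ opad = 51 65 5c.
Inner input = (K'⊕ipad) ∥ m = 3b 0f 36 ∥ 33.
Inner hash: sum = 59+15+54+51 = 179 → b3.
Outer input = (K'⊕opad) ∥ inner = 51 65 5c ∥ b3.
Outer hash (tag): sum = 81+101+92+179 = 453; mod 256 = 197 → c5.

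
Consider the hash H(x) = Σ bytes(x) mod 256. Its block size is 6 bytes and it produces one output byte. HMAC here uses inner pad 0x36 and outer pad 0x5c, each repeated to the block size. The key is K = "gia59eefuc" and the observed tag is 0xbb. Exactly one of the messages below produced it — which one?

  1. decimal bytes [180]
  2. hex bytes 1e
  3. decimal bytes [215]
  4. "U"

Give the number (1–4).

4

Key "gia59eefuc" = 67 69 61 35 39 65 65 66 75 63 is 10 bytes > B = 6, so hash it first: H(key) = a7, then zero-pad to 6 bytes: K' = a7 00 00 00 00 00.
K' ⊕ ipad = 91 36 36 36 36 36; K' ⊕ opad = fb 5c 5c 5c 5c 5c.
m1: inner = H(91 36 36 36 36 36 b4) = 53; tag = H(fb 5c 5c 5c 5c 5c 53) = 1a
m2: inner = H(91 36 36 36 36 36 1e) = bd; tag = H(fb 5c 5c 5c 5c 5c bd) = 84
m3: inner = H(91 36 36 36 36 36 d7) = 76; tag = H(fb 5c 5c 5c 5c 5c 76) = 3d
m4: inner = H(91 36 36 36 36 36 55) = f4; tag = H(fb 5c 5c 5c 5c 5c f4) = bb ← matches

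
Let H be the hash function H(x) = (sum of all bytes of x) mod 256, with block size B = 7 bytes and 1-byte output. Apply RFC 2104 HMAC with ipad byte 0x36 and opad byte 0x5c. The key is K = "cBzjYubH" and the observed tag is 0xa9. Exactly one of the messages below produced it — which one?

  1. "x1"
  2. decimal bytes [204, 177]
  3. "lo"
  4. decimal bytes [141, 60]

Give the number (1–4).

1

Key "cBzjYubH" = 63 42 7a 6a 59 75 62 48 is 8 bytes > B = 7, so hash it first: H(key) = 01, then zero-pad to 7 bytes: K' = 01 00 00 00 00 00 00.
K' ⊕ ipad = 37 36 36 36 36 36 36; K' ⊕ opad = 5d 5c 5c 5c 5c 5c 5c.
m1: inner = H(37 36 36 36 36 36 36 78 31) = 24; tag = H(5d 5c 5c 5c 5c 5c 5c 24) = a9 ← matches
m2: inner = H(37 36 36 36 36 36 36 cc b1) = f8; tag = H(5d 5c 5c 5c 5c 5c 5c f8) = 7d
m3: inner = H(37 36 36 36 36 36 36 6c 6f) = 56; tag = H(5d 5c 5c 5c 5c 5c 5c 56) = db
m4: inner = H(37 36 36 36 36 36 36 8d 3c) = 44; tag = H(5d 5c 5c 5c 5c 5c 5c 44) = c9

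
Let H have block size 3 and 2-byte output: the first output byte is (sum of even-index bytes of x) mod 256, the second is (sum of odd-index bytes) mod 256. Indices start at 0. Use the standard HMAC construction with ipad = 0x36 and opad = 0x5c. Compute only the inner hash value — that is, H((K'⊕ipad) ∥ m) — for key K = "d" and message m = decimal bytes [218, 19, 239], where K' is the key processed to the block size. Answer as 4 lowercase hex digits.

Key "d" = 64 is 1 byte ≤ B = 3; zero-pad to 3 bytes: K' = 64 00 00.
K' ⊕ ipad = 52 36 36.
Inner input = 52 36 36 ∥ da 13 ef.
Inner hash: even-index sum = 155 mod 256 = 155; odd-index sum = 511 mod 256 = 255 → 9b ff.

9bff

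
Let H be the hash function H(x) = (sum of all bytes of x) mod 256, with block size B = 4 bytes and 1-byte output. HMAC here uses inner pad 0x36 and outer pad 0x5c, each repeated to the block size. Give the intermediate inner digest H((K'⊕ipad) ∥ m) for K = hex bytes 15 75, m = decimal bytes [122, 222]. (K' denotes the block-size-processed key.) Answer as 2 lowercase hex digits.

Key hex bytes 15 75 is 2 bytes ≤ B = 4; zero-pad to 4 bytes: K' = 15 75 00 00.
K' ⊕ ipad = 23 43 36 36.
Inner input = 23 43 36 36 ∥ 7a de.
Inner hash: sum = 35+67+54+54+122+222 = 554; mod 256 = 42 → 2a.

2a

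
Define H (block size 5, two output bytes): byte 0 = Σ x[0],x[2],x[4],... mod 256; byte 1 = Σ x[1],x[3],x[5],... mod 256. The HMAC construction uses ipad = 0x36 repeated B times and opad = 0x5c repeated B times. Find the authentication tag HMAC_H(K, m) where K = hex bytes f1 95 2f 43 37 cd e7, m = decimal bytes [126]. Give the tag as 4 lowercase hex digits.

61c9

Key hex bytes f1 95 2f 43 37 cd e7 is 7 bytes > B = 5, so hash it first: H(key) = 3e a5, then zero-pad to 5 bytes: K' = 3e a5 00 00 00.
K' ⊕ ipad = 08 93 36 36 36.  K' ⊕ opad = 62 f9 5c 5c 5c.
Inner input = (K'⊕ipad) ∥ m = 08 93 36 36 36 ∥ 7e.
Inner hash: even-index sum = 116 mod 256 = 116; odd-index sum = 327 mod 256 = 71 → 74 47.
Outer input = (K'⊕opad) ∥ inner = 62 f9 5c 5c 5c ∥ 74 47.
Outer hash (tag): even-index sum = 353 mod 256 = 97; odd-index sum = 457 mod 256 = 201 → 61 c9.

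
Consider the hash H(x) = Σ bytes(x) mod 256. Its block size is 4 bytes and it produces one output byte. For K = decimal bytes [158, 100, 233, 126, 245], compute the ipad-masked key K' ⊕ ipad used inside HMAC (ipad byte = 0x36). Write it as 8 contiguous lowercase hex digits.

68363636

Key decimal bytes [158, 100, 233, 126, 245] = 9e 64 e9 7e f5 is 5 bytes > B = 4, so hash it first: H(key) = 5e, then zero-pad to 4 bytes: K' = 5e 00 00 00.
XOR each byte with 0x36: 5e⊕36=68, 00⊕36=36, 00⊕36=36, 00⊕36=36.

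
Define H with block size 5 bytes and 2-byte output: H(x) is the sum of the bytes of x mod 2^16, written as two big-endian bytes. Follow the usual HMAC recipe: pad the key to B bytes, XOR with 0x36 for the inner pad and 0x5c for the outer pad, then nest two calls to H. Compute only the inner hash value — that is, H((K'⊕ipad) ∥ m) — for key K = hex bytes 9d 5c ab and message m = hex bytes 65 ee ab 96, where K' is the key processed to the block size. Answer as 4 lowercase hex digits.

Key hex bytes 9d 5c ab is 3 bytes ≤ B = 5; zero-pad to 5 bytes: K' = 9d 5c ab 00 00.
K' ⊕ ipad = ab 6a 9d 36 36.
Inner input = ab 6a 9d 36 36 ∥ 65 ee ab 96.
Inner hash: sum = 171+106+157+54+54+101+238+171+150 = 1202 → 04 b2.

04b2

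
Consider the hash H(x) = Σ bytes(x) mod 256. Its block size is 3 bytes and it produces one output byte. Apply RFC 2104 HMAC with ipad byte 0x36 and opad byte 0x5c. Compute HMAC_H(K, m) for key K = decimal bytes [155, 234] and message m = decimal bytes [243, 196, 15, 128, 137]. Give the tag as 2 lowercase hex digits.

67

Key decimal bytes [155, 234] = 9b ea is 2 bytes ≤ B = 3; zero-pad to 3 bytes: K' = 9b ea 00.
K' ⊕ ipad = ad dc 36.  K' ⊕ opad = c7 b6 5c.
Inner input = (K'⊕ipad) ∥ m = ad dc 36 ∥ f3 c4 0f 80 89.
Inner hash: sum = 173+220+54+243+196+15+128+137 = 1166; mod 256 = 142 → 8e.
Outer input = (K'⊕opad) ∥ inner = c7 b6 5c ∥ 8e.
Outer hash (tag): sum = 199+182+92+142 = 615; mod 256 = 103 → 67.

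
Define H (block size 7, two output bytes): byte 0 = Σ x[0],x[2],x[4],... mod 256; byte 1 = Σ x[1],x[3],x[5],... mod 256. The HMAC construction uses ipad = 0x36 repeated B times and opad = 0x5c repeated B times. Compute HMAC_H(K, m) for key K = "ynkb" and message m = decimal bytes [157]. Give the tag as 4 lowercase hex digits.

93e4

Key "ynkb" = 79 6e 6b 62 is 4 bytes ≤ B = 7; zero-pad to 7 bytes: K' = 79 6e 6b 62 00 00 00.
K' ⊕ ipad = 4f 58 5d 54 36 36 36.  K' ⊕ opad = 25 32 37 3e 5c 5c 5c.
Inner input = (K'⊕ipad) ∥ m = 4f 58 5d 54 36 36 36 ∥ 9d.
Inner hash: even-index sum = 280 mod 256 = 24; odd-index sum = 383 mod 256 = 127 → 18 7f.
Outer input = (K'⊕opad) ∥ inner = 25 32 37 3e 5c 5c 5c ∥ 18 7f.
Outer hash (tag): even-index sum = 403 mod 256 = 147; odd-index sum = 228 mod 256 = 228 → 93 e4.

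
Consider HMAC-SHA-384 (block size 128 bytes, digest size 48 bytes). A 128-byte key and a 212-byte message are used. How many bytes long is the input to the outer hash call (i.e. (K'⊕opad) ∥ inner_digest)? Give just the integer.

Key is 128 ≤ 128 bytes, zero-padded: |K'| = 128.
Outer input = (K'⊕opad) ∥ H(inner) → 128 + 48 = 176 bytes.

176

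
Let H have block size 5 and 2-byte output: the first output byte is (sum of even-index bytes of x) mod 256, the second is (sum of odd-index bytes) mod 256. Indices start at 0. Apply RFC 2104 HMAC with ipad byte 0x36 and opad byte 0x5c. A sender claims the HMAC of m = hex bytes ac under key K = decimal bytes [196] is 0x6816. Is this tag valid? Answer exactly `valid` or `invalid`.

valid

Key decimal bytes [196] = c4 is 1 byte ≤ B = 5; zero-pad to 5 bytes: K' = c4 00 00 00 00.
K' ⊕ ipad = f2 36 36 36 36; K' ⊕ opad = 98 5c 5c 5c 5c.
Inner hash: even-index sum = 350 mod 256 = 94; odd-index sum = 280 mod 256 = 24 → 5e 18.
Outer hash (recomputed tag): even-index sum = 360 mod 256 = 104; odd-index sum = 278 mod 256 = 22 → 68 16.
Recomputed tag = 6816; claimed = 6816 → match.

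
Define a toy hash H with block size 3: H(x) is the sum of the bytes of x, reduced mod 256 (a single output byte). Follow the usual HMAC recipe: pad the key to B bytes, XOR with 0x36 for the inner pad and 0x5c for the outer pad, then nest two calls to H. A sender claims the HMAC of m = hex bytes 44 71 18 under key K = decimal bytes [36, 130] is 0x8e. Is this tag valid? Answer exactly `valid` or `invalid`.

invalid

Key decimal bytes [36, 130] = 24 82 is 2 bytes ≤ B = 3; zero-pad to 3 bytes: K' = 24 82 00.
K' ⊕ ipad = 12 b4 36; K' ⊕ opad = 78 de 5c.
Inner hash: sum = 18+180+54+68+113+24 = 457; mod 256 = 201 → c9.
Outer hash (recomputed tag): sum = 120+222+92+201 = 635; mod 256 = 123 → 7b.
Recomputed tag = 7b; claimed = 8e → mismatch.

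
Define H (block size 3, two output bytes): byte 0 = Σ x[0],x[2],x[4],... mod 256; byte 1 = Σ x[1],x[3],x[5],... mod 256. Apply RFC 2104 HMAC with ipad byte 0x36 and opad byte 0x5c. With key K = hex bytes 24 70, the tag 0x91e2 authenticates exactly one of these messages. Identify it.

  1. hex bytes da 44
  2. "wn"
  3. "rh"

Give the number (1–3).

2

Key hex bytes 24 70 is 2 bytes ≤ B = 3; zero-pad to 3 bytes: K' = 24 70 00.
K' ⊕ ipad = 12 46 36; K' ⊕ opad = 78 2c 5c.
m1: inner = H(12 46 36 da 44) = 8c 20; tag = H(78 2c 5c 8c 20) = f4b8
m2: inner = H(12 46 36 77 6e) = b6 bd; tag = H(78 2c 5c b6 bd) = 91e2 ← matches
m3: inner = H(12 46 36 72 68) = b0 b8; tag = H(78 2c 5c b0 b8) = 8cdc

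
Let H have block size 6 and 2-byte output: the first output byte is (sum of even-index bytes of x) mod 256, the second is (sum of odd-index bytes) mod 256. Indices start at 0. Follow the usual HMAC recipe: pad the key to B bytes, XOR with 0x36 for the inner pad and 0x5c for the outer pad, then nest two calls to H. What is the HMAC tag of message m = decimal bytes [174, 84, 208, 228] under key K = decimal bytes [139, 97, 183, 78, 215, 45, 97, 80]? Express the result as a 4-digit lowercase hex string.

Key decimal bytes [139, 97, 183, 78, 215, 45, 97, 80] = 8b 61 b7 4e d7 2d 61 50 is 8 bytes > B = 6, so hash it first: H(key) = 7a 2c, then zero-pad to 6 bytes: K' = 7a 2c 00 00 00 00.
K' ⊕ ipad = 4c 1a 36 36 36 36.  K' ⊕ opad = 26 70 5c 5c 5c 5c.
Inner input = (K'⊕ipad) ∥ m = 4c 1a 36 36 36 36 ∥ ae 54 d0 e4.
Inner hash: even-index sum = 566 mod 256 = 54; odd-index sum = 446 mod 256 = 190 → 36 be.
Outer input = (K'⊕opad) ∥ inner = 26 70 5c 5c 5c 5c ∥ 36 be.
Outer hash (tag): even-index sum = 276 mod 256 = 20; odd-index sum = 486 mod 256 = 230 → 14 e6.

14e6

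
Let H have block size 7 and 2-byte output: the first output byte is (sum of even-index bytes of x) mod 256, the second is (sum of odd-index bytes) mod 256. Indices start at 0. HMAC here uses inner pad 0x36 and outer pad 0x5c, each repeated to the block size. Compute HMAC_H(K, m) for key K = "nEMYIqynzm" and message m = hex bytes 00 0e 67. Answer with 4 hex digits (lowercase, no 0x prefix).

Key "nEMYIqynzm" = 6e 45 4d 59 49 71 79 6e 7a 6d is 10 bytes > B = 7, so hash it first: H(key) = f7 ea, then zero-pad to 7 bytes: K' = f7 ea 00 00 00 00 00.
K' ⊕ ipad = c1 dc 36 36 36 36 36.  K' ⊕ opad = ab b6 5c 5c 5c 5c 5c.
Inner input = (K'⊕ipad) ∥ m = c1 dc 36 36 36 36 36 ∥ 00 0e 67.
Inner hash: even-index sum = 369 mod 256 = 113; odd-index sum = 431 mod 256 = 175 → 71 af.
Outer input = (K'⊕opad) ∥ inner = ab b6 5c 5c 5c 5c 5c ∥ 71 af.
Outer hash (tag): even-index sum = 622 mod 256 = 110; odd-index sum = 479 mod 256 = 223 → 6e df.

6edf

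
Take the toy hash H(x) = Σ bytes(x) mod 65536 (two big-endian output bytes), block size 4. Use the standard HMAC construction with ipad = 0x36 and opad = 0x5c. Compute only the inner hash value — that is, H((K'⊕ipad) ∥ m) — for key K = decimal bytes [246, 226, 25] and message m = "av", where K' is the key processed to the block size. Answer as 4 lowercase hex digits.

Key decimal bytes [246, 226, 25] = f6 e2 19 is 3 bytes ≤ B = 4; zero-pad to 4 bytes: K' = f6 e2 19 00.
K' ⊕ ipad = c0 d4 2f 36.
Inner input = c0 d4 2f 36 ∥ 61 76.
Inner hash: sum = 192+212+47+54+97+118 = 720 → 02 d0.

02d0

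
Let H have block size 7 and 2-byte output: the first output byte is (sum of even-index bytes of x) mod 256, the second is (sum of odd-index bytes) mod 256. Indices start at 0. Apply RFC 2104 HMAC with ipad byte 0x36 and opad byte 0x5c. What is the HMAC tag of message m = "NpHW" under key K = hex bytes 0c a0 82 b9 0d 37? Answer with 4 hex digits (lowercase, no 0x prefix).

9772

Key hex bytes 0c a0 82 b9 0d 37 is 6 bytes ≤ B = 7; zero-pad to 7 bytes: K' = 0c a0 82 b9 0d 37 00.
K' ⊕ ipad = 3a 96 b4 8f 3b 01 36.  K' ⊕ opad = 50 fc de e5 51 6b 5c.
Inner input = (K'⊕ipad) ∥ m = 3a 96 b4 8f 3b 01 36 ∥ 4e 70 48 57.
Inner hash: even-index sum = 550 mod 256 = 38; odd-index sum = 444 mod 256 = 188 → 26 bc.
Outer input = (K'⊕opad) ∥ inner = 50 fc de e5 51 6b 5c ∥ 26 bc.
Outer hash (tag): even-index sum = 663 mod 256 = 151; odd-index sum = 626 mod 256 = 114 → 97 72.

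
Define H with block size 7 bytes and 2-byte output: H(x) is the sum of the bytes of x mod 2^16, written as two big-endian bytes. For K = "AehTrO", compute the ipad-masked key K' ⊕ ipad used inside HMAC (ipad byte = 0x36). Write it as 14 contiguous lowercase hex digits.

77535e62447936

Key "AehTrO" = 41 65 68 54 72 4f is 6 bytes ≤ B = 7; zero-pad to 7 bytes: K' = 41 65 68 54 72 4f 00.
XOR each byte with 0x36: 41⊕36=77, 65⊕36=53, 68⊕36=5e, 54⊕36=62, 72⊕36=44, 4f⊕36=79, 00⊕36=36.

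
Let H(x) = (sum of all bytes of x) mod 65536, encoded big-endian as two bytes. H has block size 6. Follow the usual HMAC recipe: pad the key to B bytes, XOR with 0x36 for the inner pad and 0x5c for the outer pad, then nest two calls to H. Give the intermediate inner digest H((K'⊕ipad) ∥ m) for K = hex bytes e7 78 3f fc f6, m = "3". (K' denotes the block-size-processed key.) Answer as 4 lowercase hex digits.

Key hex bytes e7 78 3f fc f6 is 5 bytes ≤ B = 6; zero-pad to 6 bytes: K' = e7 78 3f fc f6 00.
K' ⊕ ipad = d1 4e 09 ca c0 36.
Inner input = d1 4e 09 ca c0 36 ∥ 33.
Inner hash: sum = 209+78+9+202+192+54+51 = 795 → 03 1b.

031b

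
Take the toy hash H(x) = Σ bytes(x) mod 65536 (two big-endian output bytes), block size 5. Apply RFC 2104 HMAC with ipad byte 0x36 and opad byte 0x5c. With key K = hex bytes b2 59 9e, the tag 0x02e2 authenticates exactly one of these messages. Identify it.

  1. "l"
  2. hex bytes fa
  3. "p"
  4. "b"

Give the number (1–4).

Key hex bytes b2 59 9e is 3 bytes ≤ B = 5; zero-pad to 5 bytes: K' = b2 59 9e 00 00.
K' ⊕ ipad = 84 6f a8 36 36; K' ⊕ opad = ee 05 c2 5c 5c.
m1: inner = H(84 6f a8 36 36 6c) = 02 73; tag = H(ee 05 c2 5c 5c 02 73) = 02e2 ← matches
m2: inner = H(84 6f a8 36 36 fa) = 03 01; tag = H(ee 05 c2 5c 5c 03 01) = 0271
m3: inner = H(84 6f a8 36 36 70) = 02 77; tag = H(ee 05 c2 5c 5c 02 77) = 02e6
m4: inner = H(84 6f a8 36 36 62) = 02 69; tag = H(ee 05 c2 5c 5c 02 69) = 02d8

1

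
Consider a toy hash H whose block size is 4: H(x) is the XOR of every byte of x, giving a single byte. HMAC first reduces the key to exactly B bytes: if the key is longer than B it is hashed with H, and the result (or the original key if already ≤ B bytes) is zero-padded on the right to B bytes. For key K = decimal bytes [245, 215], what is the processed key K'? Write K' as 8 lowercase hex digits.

f5d70000

Key decimal bytes [245, 215] = f5 d7 is 2 bytes ≤ B = 4; zero-pad to 4 bytes: K' = f5 d7 00 00.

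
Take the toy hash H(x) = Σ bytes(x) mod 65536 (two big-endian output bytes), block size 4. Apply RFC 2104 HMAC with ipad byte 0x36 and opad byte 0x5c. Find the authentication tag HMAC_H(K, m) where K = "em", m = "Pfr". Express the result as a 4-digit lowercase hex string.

0166

Key "em" = 65 6d is 2 bytes ≤ B = 4; zero-pad to 4 bytes: K' = 65 6d 00 00.
K' ⊕ ipad = 53 5b 36 36.  K' ⊕ opad = 39 31 5c 5c.
Inner input = (K'⊕ipad) ∥ m = 53 5b 36 36 ∥ 50 66 72.
Inner hash: sum = 83+91+54+54+80+102+114 = 578 → 02 42.
Outer input = (K'⊕opad) ∥ inner = 39 31 5c 5c ∥ 02 42.
Outer hash (tag): sum = 57+49+92+92+2+66 = 358 → 01 66.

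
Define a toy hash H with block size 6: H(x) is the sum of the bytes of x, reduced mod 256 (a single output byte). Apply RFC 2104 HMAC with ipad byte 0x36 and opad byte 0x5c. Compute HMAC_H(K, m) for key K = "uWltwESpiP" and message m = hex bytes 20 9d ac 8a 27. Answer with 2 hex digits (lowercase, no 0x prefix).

7e

Key "uWltwESpiP" = 75 57 6c 74 77 45 53 70 69 50 is 10 bytes > B = 6, so hash it first: H(key) = e4, then zero-pad to 6 bytes: K' = e4 00 00 00 00 00.
K' ⊕ ipad = d2 36 36 36 36 36.  K' ⊕ opad = b8 5c 5c 5c 5c 5c.
Inner input = (K'⊕ipad) ∥ m = d2 36 36 36 36 36 ∥ 20 9d ac 8a 27.
Inner hash: sum = 210+54+54+54+54+54+32+157+172+138+39 = 1018; mod 256 = 250 → fa.
Outer input = (K'⊕opad) ∥ inner = b8 5c 5c 5c 5c 5c ∥ fa.
Outer hash (tag): sum = 184+92+92+92+92+92+250 = 894; mod 256 = 126 → 7e.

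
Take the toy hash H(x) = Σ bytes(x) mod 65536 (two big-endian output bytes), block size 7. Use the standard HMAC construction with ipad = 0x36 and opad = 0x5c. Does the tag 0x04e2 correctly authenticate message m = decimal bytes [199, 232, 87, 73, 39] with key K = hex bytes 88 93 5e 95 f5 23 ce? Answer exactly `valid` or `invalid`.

Key hex bytes 88 93 5e 95 f5 23 ce is exactly B = 7 bytes: K' = 88 93 5e 95 f5 23 ce.
K' ⊕ ipad = be a5 68 a3 c3 15 f8; K' ⊕ opad = d4 cf 02 c9 a9 7f 92.
Inner hash: sum = 190+165+104+163+195+21+248+199+232+87+73+39 = 1716 → 06 b4.
Outer hash (recomputed tag): sum = 212+207+2+201+169+127+146+6+180 = 1250 → 04 e2.
Recomputed tag = 04e2; claimed = 04e2 → match.

valid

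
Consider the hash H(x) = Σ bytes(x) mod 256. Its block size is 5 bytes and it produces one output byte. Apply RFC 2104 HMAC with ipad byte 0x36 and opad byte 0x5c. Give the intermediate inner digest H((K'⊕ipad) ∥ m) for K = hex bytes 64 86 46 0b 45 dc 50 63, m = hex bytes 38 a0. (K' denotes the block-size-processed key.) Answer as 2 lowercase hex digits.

Key hex bytes 64 86 46 0b 45 dc 50 63 is 8 bytes > B = 5, so hash it first: H(key) = 0f, then zero-pad to 5 bytes: K' = 0f 00 00 00 00.
K' ⊕ ipad = 39 36 36 36 36.
Inner input = 39 36 36 36 36 ∥ 38 a0.
Inner hash: sum = 57+54+54+54+54+56+160 = 489; mod 256 = 233 → e9.

e9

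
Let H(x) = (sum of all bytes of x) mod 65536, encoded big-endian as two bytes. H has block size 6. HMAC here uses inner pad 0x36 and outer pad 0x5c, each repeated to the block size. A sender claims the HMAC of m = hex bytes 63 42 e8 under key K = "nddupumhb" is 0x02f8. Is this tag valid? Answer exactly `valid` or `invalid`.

Key "nddupumhb" = 6e 64 64 75 70 75 6d 68 62 is 9 bytes > B = 6, so hash it first: H(key) = 03 c7, then zero-pad to 6 bytes: K' = 03 c7 00 00 00 00.
K' ⊕ ipad = 35 f1 36 36 36 36; K' ⊕ opad = 5f 9b 5c 5c 5c 5c.
Inner hash: sum = 53+241+54+54+54+54+99+66+232 = 907 → 03 8b.
Outer hash (recomputed tag): sum = 95+155+92+92+92+92+3+139 = 760 → 02 f8.
Recomputed tag = 02f8; claimed = 02f8 → match.

valid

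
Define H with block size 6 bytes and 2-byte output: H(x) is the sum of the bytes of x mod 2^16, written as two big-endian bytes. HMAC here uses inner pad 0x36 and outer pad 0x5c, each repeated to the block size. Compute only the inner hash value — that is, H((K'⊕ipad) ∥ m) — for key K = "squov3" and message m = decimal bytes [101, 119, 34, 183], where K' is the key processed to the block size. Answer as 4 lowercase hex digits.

0322

Key "squov3" = 73 71 75 6f 76 33 is exactly B = 6 bytes: K' = 73 71 75 6f 76 33.
K' ⊕ ipad = 45 47 43 59 40 05.
Inner input = 45 47 43 59 40 05 ∥ 65 77 22 b7.
Inner hash: sum = 69+71+67+89+64+5+101+119+34+183 = 802 → 03 22.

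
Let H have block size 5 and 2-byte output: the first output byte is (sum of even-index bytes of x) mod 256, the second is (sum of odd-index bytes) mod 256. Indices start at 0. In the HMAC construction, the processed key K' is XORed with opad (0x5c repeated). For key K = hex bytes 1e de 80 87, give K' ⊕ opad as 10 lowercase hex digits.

4282dcdb5c

Key hex bytes 1e de 80 87 is 4 bytes ≤ B = 5; zero-pad to 5 bytes: K' = 1e de 80 87 00.
XOR each byte with 0x5c: 1e⊕5c=42, de⊕5c=82, 80⊕5c=dc, 87⊕5c=db, 00⊕5c=5c.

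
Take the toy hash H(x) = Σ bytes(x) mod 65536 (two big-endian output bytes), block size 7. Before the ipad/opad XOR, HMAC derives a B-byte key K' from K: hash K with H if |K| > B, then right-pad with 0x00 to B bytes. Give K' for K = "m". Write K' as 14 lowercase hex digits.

6d000000000000

Key "m" = 6d is 1 byte ≤ B = 7; zero-pad to 7 bytes: K' = 6d 00 00 00 00 00 00.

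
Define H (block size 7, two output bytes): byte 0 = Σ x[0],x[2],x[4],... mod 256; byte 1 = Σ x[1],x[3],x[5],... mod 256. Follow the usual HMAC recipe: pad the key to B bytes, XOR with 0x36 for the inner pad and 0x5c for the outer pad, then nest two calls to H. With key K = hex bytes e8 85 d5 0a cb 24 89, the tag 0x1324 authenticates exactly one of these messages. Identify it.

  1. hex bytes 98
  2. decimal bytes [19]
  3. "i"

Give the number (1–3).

Key hex bytes e8 85 d5 0a cb 24 89 is exactly B = 7 bytes: K' = e8 85 d5 0a cb 24 89.
K' ⊕ ipad = de b3 e3 3c fd 12 bf; K' ⊕ opad = b4 d9 89 56 97 78 d5.
m1: inner = H(de b3 e3 3c fd 12 bf 98) = 7d 99; tag = H(b4 d9 89 56 97 78 d5 7d 99) = 4224
m2: inner = H(de b3 e3 3c fd 12 bf 13) = 7d 14; tag = H(b4 d9 89 56 97 78 d5 7d 14) = bd24
m3: inner = H(de b3 e3 3c fd 12 bf 69) = 7d 6a; tag = H(b4 d9 89 56 97 78 d5 7d 6a) = 1324 ← matches

3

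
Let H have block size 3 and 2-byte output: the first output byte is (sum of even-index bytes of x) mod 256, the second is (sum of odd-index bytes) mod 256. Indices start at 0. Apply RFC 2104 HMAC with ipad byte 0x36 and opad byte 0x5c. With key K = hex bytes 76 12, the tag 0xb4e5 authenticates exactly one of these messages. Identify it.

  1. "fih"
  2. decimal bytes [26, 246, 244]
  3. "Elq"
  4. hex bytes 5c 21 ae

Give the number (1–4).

Key hex bytes 76 12 is 2 bytes ≤ B = 3; zero-pad to 3 bytes: K' = 76 12 00.
K' ⊕ ipad = 40 24 36; K' ⊕ opad = 2a 4e 5c.
m1: inner = H(40 24 36 66 69 68) = df f2; tag = H(2a 4e 5c df f2) = 782d
m2: inner = H(40 24 36 1a f6 f4) = 6c 32; tag = H(2a 4e 5c 6c 32) = b8ba
m3: inner = H(40 24 36 45 6c 71) = e2 da; tag = H(2a 4e 5c e2 da) = 6030
m4: inner = H(40 24 36 5c 21 ae) = 97 2e; tag = H(2a 4e 5c 97 2e) = b4e5 ← matches

4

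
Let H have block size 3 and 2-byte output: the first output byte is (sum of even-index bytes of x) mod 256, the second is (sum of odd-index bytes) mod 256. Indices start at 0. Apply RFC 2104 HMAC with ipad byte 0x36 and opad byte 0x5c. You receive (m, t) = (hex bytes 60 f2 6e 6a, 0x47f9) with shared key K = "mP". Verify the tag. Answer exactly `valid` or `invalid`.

invalid

Key "mP" = 6d 50 is 2 bytes ≤ B = 3; zero-pad to 3 bytes: K' = 6d 50 00.
K' ⊕ ipad = 5b 66 36; K' ⊕ opad = 31 0c 5c.
Inner hash: even-index sum = 493 mod 256 = 237; odd-index sum = 308 mod 256 = 52 → ed 34.
Outer hash (recomputed tag): even-index sum = 193 mod 256 = 193; odd-index sum = 249 mod 256 = 249 → c1 f9.
Recomputed tag = c1f9; claimed = 47f9 → mismatch.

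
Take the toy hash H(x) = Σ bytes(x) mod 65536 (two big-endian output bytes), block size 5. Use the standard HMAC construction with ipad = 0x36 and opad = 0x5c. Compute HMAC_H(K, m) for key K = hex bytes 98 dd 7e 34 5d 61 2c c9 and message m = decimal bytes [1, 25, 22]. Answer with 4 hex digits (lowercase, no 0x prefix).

Key hex bytes 98 dd 7e 34 5d 61 2c c9 is 8 bytes > B = 5, so hash it first: H(key) = 03 da, then zero-pad to 5 bytes: K' = 03 da 00 00 00.
K' ⊕ ipad = 35 ec 36 36 36.  K' ⊕ opad = 5f 86 5c 5c 5c.
Inner input = (K'⊕ipad) ∥ m = 35 ec 36 36 36 ∥ 01 19 16.
Inner hash: sum = 53+236+54+54+54+1+25+22 = 499 → 01 f3.
Outer input = (K'⊕opad) ∥ inner = 5f 86 5c 5c 5c ∥ 01 f3.
Outer hash (tag): sum = 95+134+92+92+92+1+243 = 749 → 02 ed.

02ed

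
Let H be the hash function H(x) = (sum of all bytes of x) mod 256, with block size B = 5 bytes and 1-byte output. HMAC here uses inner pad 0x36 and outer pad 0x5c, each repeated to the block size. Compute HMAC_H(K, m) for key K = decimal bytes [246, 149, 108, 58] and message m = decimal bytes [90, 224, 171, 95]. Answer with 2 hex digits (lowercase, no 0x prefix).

a8

Key decimal bytes [246, 149, 108, 58] = f6 95 6c 3a is 4 bytes ≤ B = 5; zero-pad to 5 bytes: K' = f6 95 6c 3a 00.
K' ⊕ ipad = c0 a3 5a 0c 36.  K' ⊕ opad = aa c9 30 66 5c.
Inner input = (K'⊕ipad) ∥ m = c0 a3 5a 0c 36 ∥ 5a e0 ab 5f.
Inner hash: sum = 192+163+90+12+54+90+224+171+95 = 1091; mod 256 = 67 → 43.
Outer input = (K'⊕opad) ∥ inner = aa c9 30 66 5c ∥ 43.
Outer hash (tag): sum = 170+201+48+102+92+67 = 680; mod 256 = 168 → a8.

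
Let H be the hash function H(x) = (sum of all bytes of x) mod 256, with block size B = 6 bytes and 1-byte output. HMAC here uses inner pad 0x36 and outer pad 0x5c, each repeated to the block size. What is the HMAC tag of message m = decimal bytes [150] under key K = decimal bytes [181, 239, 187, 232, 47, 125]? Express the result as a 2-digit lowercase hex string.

8c

Key decimal bytes [181, 239, 187, 232, 47, 125] = b5 ef bb e8 2f 7d is exactly B = 6 bytes: K' = b5 ef bb e8 2f 7d.
K' ⊕ ipad = 83 d9 8d de 19 4b.  K' ⊕ opad = e9 b3 e7 b4 73 21.
Inner input = (K'⊕ipad) ∥ m = 83 d9 8d de 19 4b ∥ 96.
Inner hash: sum = 131+217+141+222+25+75+150 = 961; mod 256 = 193 → c1.
Outer input = (K'⊕opad) ∥ inner = e9 b3 e7 b4 73 21 ∥ c1.
Outer hash (tag): sum = 233+179+231+180+115+33+193 = 1164; mod 256 = 140 → 8c.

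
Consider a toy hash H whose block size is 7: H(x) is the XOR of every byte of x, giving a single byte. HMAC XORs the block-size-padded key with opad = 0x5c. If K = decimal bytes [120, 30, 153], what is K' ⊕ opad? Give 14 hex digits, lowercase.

Key decimal bytes [120, 30, 153] = 78 1e 99 is 3 bytes ≤ B = 7; zero-pad to 7 bytes: K' = 78 1e 99 00 00 00 00.
XOR each byte with 0x5c: 78⊕5c=24, 1e⊕5c=42, 99⊕5c=c5, 00⊕5c=5c, 00⊕5c=5c, 00⊕5c=5c, 00⊕5c=5c.

2442c55c5c5c5c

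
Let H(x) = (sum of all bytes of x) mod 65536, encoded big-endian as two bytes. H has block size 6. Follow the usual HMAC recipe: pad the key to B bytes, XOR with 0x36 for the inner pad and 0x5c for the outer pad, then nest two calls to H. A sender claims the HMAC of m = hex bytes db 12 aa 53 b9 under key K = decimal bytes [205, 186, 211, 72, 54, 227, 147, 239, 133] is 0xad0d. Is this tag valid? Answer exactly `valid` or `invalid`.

invalid

Key decimal bytes [205, 186, 211, 72, 54, 227, 147, 239, 133] = cd ba d3 48 36 e3 93 ef 85 is 9 bytes > B = 6, so hash it first: H(key) = 05 c2, then zero-pad to 6 bytes: K' = 05 c2 00 00 00 00.
K' ⊕ ipad = 33 f4 36 36 36 36; K' ⊕ opad = 59 9e 5c 5c 5c 5c.
Inner hash: sum = 51+244+54+54+54+54+219+18+170+83+185 = 1186 → 04 a2.
Outer hash (recomputed tag): sum = 89+158+92+92+92+92+4+162 = 781 → 03 0d.
Recomputed tag = 030d; claimed = ad0d → mismatch.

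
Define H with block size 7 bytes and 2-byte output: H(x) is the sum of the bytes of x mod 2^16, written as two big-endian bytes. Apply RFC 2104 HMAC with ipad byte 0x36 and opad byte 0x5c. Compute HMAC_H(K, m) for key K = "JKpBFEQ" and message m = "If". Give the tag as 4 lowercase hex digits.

Key "JKpBFEQ" = 4a 4b 70 42 46 45 51 is exactly B = 7 bytes: K' = 4a 4b 70 42 46 45 51.
K' ⊕ ipad = 7c 7d 46 74 70 73 67.  K' ⊕ opad = 16 17 2c 1e 1a 19 0d.
Inner input = (K'⊕ipad) ∥ m = 7c 7d 46 74 70 73 67 ∥ 49 66.
Inner hash: sum = 124+125+70+116+112+115+103+73+102 = 940 → 03 ac.
Outer input = (K'⊕opad) ∥ inner = 16 17 2c 1e 1a 19 0d ∥ 03 ac.
Outer hash (tag): sum = 22+23+44+30+26+25+13+3+172 = 358 → 01 66.

0166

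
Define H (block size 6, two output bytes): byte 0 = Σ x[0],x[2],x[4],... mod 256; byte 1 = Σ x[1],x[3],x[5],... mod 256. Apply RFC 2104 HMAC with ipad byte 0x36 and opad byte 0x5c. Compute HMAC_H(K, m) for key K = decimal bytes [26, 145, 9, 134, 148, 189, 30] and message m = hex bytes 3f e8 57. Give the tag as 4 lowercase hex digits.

2676

Key decimal bytes [26, 145, 9, 134, 148, 189, 30] = 1a 91 09 86 94 bd 1e is 7 bytes > B = 6, so hash it first: H(key) = d5 d4, then zero-pad to 6 bytes: K' = d5 d4 00 00 00 00.
K' ⊕ ipad = e3 e2 36 36 36 36.  K' ⊕ opad = 89 88 5c 5c 5c 5c.
Inner input = (K'⊕ipad) ∥ m = e3 e2 36 36 36 36 ∥ 3f e8 57.
Inner hash: even-index sum = 485 mod 256 = 229; odd-index sum = 566 mod 256 = 54 → e5 36.
Outer input = (K'⊕opad) ∥ inner = 89 88 5c 5c 5c 5c ∥ e5 36.
Outer hash (tag): even-index sum = 550 mod 256 = 38; odd-index sum = 374 mod 256 = 118 → 26 76.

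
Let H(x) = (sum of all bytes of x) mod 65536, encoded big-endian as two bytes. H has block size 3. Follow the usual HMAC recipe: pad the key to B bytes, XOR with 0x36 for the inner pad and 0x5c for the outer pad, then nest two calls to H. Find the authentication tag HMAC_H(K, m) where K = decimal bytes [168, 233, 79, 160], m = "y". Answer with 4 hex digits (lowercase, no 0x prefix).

0230

Key decimal bytes [168, 233, 79, 160] = a8 e9 4f a0 is 4 bytes > B = 3, so hash it first: H(key) = 02 80, then zero-pad to 3 bytes: K' = 02 80 00.
K' ⊕ ipad = 34 b6 36.  K' ⊕ opad = 5e dc 5c.
Inner input = (K'⊕ipad) ∥ m = 34 b6 36 ∥ 79.
Inner hash: sum = 52+182+54+121 = 409 → 01 99.
Outer input = (K'⊕opad) ∥ inner = 5e dc 5c ∥ 01 99.
Outer hash (tag): sum = 94+220+92+1+153 = 560 → 02 30.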